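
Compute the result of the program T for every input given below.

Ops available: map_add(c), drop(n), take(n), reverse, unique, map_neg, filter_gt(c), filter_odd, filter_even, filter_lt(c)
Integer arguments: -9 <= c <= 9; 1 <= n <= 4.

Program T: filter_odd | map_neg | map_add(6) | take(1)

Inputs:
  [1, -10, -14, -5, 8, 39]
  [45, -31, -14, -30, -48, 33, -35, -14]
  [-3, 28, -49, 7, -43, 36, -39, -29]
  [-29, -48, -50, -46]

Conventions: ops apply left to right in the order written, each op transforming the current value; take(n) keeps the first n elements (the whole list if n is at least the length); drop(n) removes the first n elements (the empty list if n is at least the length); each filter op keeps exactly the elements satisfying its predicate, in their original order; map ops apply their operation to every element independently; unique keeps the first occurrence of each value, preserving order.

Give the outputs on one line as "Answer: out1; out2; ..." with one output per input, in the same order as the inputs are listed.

Execution, op by op:
  [1, -10, -14, -5, 8, 39] -> [1, -5, 39] -> [-1, 5, -39] -> [5, 11, -33] -> [5]
  [45, -31, -14, -30, -48, 33, -35, -14] -> [45, -31, 33, -35] -> [-45, 31, -33, 35] -> [-39, 37, -27, 41] -> [-39]
  [-3, 28, -49, 7, -43, 36, -39, -29] -> [-3, -49, 7, -43, -39, -29] -> [3, 49, -7, 43, 39, 29] -> [9, 55, -1, 49, 45, 35] -> [9]
  [-29, -48, -50, -46] -> [-29] -> [29] -> [35] -> [35]

[5]; [-39]; [9]; [35]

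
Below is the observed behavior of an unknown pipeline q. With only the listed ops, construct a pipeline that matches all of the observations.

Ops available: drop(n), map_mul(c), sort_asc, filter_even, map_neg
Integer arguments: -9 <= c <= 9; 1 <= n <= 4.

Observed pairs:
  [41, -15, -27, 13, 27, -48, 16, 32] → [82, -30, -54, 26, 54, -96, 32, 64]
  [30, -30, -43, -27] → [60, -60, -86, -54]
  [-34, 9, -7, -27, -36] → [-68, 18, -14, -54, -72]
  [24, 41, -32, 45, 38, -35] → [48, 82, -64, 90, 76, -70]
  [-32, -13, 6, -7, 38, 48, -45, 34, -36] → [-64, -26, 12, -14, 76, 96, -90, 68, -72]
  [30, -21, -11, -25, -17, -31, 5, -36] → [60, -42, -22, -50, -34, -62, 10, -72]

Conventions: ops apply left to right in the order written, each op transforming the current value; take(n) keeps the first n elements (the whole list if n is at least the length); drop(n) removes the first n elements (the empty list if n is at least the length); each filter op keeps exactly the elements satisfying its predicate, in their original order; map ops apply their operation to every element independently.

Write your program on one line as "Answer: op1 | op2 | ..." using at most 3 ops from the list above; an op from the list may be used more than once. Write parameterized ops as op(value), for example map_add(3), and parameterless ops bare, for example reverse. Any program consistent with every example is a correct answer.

map_mul(-2) | map_neg

Check, running the answer program on each example:
  [41, -15, -27, 13, 27, -48, 16, 32] -> [-82, 30, 54, -26, -54, 96, -32, -64] -> [82, -30, -54, 26, 54, -96, 32, 64]
  [30, -30, -43, -27] -> [-60, 60, 86, 54] -> [60, -60, -86, -54]
  [-34, 9, -7, -27, -36] -> [68, -18, 14, 54, 72] -> [-68, 18, -14, -54, -72]
  [24, 41, -32, 45, 38, -35] -> [-48, -82, 64, -90, -76, 70] -> [48, 82, -64, 90, 76, -70]
  [-32, -13, 6, -7, 38, 48, -45, 34, -36] -> [64, 26, -12, 14, -76, -96, 90, -68, 72] -> [-64, -26, 12, -14, 76, 96, -90, 68, -72]
  [30, -21, -11, -25, -17, -31, 5, -36] -> [-60, 42, 22, 50, 34, 62, -10, 72] -> [60, -42, -22, -50, -34, -62, 10, -72]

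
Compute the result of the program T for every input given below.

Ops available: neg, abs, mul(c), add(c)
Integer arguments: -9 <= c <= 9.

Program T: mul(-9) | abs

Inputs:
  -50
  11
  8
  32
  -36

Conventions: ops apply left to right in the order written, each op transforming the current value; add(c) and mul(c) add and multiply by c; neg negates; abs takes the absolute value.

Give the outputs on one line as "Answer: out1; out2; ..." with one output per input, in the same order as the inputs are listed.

450; 99; 72; 288; 324

Execution, op by op:
  -50 -> 450 -> 450
  11 -> -99 -> 99
  8 -> -72 -> 72
  32 -> -288 -> 288
  -36 -> 324 -> 324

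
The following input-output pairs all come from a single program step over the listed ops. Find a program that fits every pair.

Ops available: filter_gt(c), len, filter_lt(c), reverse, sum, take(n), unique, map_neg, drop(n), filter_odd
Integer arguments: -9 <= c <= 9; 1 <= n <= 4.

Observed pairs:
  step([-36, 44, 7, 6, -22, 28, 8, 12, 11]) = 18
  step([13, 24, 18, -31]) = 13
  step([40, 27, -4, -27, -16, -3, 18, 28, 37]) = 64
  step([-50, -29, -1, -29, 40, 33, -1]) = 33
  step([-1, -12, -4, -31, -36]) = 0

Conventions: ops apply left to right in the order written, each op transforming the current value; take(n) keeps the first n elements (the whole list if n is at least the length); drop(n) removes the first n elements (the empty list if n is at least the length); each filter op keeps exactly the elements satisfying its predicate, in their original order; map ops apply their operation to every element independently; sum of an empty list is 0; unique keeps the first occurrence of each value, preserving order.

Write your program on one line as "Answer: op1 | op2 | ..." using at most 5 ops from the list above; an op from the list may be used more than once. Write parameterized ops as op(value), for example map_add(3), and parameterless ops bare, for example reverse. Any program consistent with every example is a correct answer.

reverse | filter_gt(6) | filter_odd | sum

Check, running the answer program on each example:
  [-36, 44, 7, 6, -22, 28, 8, 12, 11] -> [11, 12, 8, 28, -22, 6, 7, 44, -36] -> [11, 12, 8, 28, 7, 44] -> [11, 7] -> 18
  [13, 24, 18, -31] -> [-31, 18, 24, 13] -> [18, 24, 13] -> [13] -> 13
  [40, 27, -4, -27, -16, -3, 18, 28, 37] -> [37, 28, 18, -3, -16, -27, -4, 27, 40] -> [37, 28, 18, 27, 40] -> [37, 27] -> 64
  [-50, -29, -1, -29, 40, 33, -1] -> [-1, 33, 40, -29, -1, -29, -50] -> [33, 40] -> [33] -> 33
  [-1, -12, -4, -31, -36] -> [-36, -31, -4, -12, -1] -> [] -> [] -> 0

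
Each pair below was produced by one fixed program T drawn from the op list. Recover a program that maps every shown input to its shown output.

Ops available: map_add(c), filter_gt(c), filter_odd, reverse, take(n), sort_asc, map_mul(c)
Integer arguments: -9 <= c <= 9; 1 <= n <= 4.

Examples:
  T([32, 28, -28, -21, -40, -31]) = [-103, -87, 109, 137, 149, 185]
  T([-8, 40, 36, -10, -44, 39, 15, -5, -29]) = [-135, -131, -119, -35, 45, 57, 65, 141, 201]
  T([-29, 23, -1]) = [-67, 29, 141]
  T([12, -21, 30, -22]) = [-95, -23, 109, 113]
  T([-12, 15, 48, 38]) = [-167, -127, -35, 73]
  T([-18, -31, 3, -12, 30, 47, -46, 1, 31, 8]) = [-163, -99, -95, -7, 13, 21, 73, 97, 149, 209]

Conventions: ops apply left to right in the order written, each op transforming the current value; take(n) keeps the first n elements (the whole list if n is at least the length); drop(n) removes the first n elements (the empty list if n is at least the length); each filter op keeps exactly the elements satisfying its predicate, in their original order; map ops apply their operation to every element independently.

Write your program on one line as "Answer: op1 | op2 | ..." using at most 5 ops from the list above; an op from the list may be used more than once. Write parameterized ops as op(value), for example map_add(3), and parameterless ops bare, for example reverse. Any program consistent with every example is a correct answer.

map_add(-6) | map_mul(-4) | map_add(3) | map_add(-2) | sort_asc

Check, running the answer program on each example:
  [32, 28, -28, -21, -40, -31] -> [26, 22, -34, -27, -46, -37] -> [-104, -88, 136, 108, 184, 148] -> [-101, -85, 139, 111, 187, 151] -> [-103, -87, 137, 109, 185, 149] -> [-103, -87, 109, 137, 149, 185]
  [-8, 40, 36, -10, -44, 39, 15, -5, -29] -> [-14, 34, 30, -16, -50, 33, 9, -11, -35] -> [56, -136, -120, 64, 200, -132, -36, 44, 140] -> [59, -133, -117, 67, 203, -129, -33, 47, 143] -> [57, -135, -119, 65, 201, -131, -35, 45, 141] -> [-135, -131, -119, -35, 45, 57, 65, 141, 201]
  [-29, 23, -1] -> [-35, 17, -7] -> [140, -68, 28] -> [143, -65, 31] -> [141, -67, 29] -> [-67, 29, 141]
  [12, -21, 30, -22] -> [6, -27, 24, -28] -> [-24, 108, -96, 112] -> [-21, 111, -93, 115] -> [-23, 109, -95, 113] -> [-95, -23, 109, 113]
  [-12, 15, 48, 38] -> [-18, 9, 42, 32] -> [72, -36, -168, -128] -> [75, -33, -165, -125] -> [73, -35, -167, -127] -> [-167, -127, -35, 73]
  [-18, -31, 3, -12, 30, 47, -46, 1, 31, 8] -> [-24, -37, -3, -18, 24, 41, -52, -5, 25, 2] -> [96, 148, 12, 72, -96, -164, 208, 20, -100, -8] -> [99, 151, 15, 75, -93, -161, 211, 23, -97, -5] -> [97, 149, 13, 73, -95, -163, 209, 21, -99, -7] -> [-163, -99, -95, -7, 13, 21, 73, 97, 149, 209]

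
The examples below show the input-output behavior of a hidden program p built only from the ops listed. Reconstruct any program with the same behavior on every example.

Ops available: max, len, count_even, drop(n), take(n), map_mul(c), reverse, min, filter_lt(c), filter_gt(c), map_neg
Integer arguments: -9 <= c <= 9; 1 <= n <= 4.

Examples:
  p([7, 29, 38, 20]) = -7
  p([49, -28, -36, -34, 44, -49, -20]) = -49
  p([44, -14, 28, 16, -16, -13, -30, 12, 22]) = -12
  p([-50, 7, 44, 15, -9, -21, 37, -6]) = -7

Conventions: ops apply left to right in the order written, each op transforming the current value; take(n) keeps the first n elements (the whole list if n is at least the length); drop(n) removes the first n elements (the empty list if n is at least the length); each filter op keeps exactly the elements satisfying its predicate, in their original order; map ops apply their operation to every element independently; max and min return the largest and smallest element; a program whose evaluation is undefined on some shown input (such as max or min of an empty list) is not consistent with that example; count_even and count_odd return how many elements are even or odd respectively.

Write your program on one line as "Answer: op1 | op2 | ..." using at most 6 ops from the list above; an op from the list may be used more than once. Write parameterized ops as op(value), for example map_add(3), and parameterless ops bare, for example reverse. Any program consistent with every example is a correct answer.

reverse | map_neg | filter_lt(5) | drop(1) | max

Check, running the answer program on each example:
  [7, 29, 38, 20] -> [20, 38, 29, 7] -> [-20, -38, -29, -7] -> [-20, -38, -29, -7] -> [-38, -29, -7] -> -7
  [49, -28, -36, -34, 44, -49, -20] -> [-20, -49, 44, -34, -36, -28, 49] -> [20, 49, -44, 34, 36, 28, -49] -> [-44, -49] -> [-49] -> -49
  [44, -14, 28, 16, -16, -13, -30, 12, 22] -> [22, 12, -30, -13, -16, 16, 28, -14, 44] -> [-22, -12, 30, 13, 16, -16, -28, 14, -44] -> [-22, -12, -16, -28, -44] -> [-12, -16, -28, -44] -> -12
  [-50, 7, 44, 15, -9, -21, 37, -6] -> [-6, 37, -21, -9, 15, 44, 7, -50] -> [6, -37, 21, 9, -15, -44, -7, 50] -> [-37, -15, -44, -7] -> [-15, -44, -7] -> -7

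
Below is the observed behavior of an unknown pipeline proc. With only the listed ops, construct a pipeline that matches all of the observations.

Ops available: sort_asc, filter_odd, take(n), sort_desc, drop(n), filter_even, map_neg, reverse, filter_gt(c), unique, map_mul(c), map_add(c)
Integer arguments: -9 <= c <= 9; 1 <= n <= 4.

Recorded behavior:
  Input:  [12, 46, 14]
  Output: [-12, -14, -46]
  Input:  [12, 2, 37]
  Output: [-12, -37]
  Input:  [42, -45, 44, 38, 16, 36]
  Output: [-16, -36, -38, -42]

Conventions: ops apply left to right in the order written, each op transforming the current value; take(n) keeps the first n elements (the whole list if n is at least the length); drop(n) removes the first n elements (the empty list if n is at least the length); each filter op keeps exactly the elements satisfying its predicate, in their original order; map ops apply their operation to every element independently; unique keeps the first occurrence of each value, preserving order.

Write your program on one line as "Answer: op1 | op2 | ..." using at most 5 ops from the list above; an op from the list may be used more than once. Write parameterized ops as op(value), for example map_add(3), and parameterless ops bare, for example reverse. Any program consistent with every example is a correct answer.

filter_gt(8) | sort_desc | sort_asc | map_neg | take(4)

Check, running the answer program on each example:
  [12, 46, 14] -> [12, 46, 14] -> [46, 14, 12] -> [12, 14, 46] -> [-12, -14, -46] -> [-12, -14, -46]
  [12, 2, 37] -> [12, 37] -> [37, 12] -> [12, 37] -> [-12, -37] -> [-12, -37]
  [42, -45, 44, 38, 16, 36] -> [42, 44, 38, 16, 36] -> [44, 42, 38, 36, 16] -> [16, 36, 38, 42, 44] -> [-16, -36, -38, -42, -44] -> [-16, -36, -38, -42]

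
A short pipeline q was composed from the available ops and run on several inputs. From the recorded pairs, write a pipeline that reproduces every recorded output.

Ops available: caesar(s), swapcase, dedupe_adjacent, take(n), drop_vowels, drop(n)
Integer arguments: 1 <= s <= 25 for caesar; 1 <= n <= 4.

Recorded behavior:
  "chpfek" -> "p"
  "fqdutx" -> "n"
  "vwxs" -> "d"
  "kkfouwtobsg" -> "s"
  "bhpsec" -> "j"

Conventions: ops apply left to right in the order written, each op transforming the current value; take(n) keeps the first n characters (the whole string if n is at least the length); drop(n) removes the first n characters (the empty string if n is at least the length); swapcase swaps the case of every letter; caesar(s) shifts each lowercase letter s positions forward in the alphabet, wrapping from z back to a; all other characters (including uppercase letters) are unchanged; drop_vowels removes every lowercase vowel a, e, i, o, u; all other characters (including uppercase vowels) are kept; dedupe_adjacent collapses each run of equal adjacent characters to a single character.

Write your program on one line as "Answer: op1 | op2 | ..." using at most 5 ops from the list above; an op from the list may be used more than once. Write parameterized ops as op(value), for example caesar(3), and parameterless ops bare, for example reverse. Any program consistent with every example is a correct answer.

drop_vowels | caesar(2) | drop_vowels | caesar(6) | take(1)

Check, running the answer program on each example:
  "chpfek" -> "chpfk" -> "ejrhm" -> "jrhm" -> "pxns" -> "p"
  "fqdutx" -> "fqdtx" -> "hsfvz" -> "hsfvz" -> "nylbf" -> "n"
  "vwxs" -> "vwxs" -> "xyzu" -> "xyz" -> "def" -> "d"
  "kkfouwtobsg" -> "kkfwtbsg" -> "mmhyvdui" -> "mmhyvd" -> "ssnebj" -> "s"
  "bhpsec" -> "bhpsc" -> "djrue" -> "djr" -> "jpx" -> "j"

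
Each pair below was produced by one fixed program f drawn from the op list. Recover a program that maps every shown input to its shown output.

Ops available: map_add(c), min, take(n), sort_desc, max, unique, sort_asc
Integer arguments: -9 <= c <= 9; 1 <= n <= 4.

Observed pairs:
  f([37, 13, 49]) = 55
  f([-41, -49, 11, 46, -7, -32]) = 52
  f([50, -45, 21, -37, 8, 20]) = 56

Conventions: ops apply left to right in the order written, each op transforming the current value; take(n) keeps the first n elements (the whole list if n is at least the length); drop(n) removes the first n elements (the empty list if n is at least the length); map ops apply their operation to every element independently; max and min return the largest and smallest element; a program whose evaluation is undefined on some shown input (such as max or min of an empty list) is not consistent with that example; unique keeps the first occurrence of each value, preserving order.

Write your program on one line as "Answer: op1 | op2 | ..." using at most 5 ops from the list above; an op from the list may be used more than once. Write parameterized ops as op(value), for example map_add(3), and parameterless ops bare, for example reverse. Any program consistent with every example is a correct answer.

map_add(-6) | map_add(4) | map_add(8) | max

Check, running the answer program on each example:
  [37, 13, 49] -> [31, 7, 43] -> [35, 11, 47] -> [43, 19, 55] -> 55
  [-41, -49, 11, 46, -7, -32] -> [-47, -55, 5, 40, -13, -38] -> [-43, -51, 9, 44, -9, -34] -> [-35, -43, 17, 52, -1, -26] -> 52
  [50, -45, 21, -37, 8, 20] -> [44, -51, 15, -43, 2, 14] -> [48, -47, 19, -39, 6, 18] -> [56, -39, 27, -31, 14, 26] -> 56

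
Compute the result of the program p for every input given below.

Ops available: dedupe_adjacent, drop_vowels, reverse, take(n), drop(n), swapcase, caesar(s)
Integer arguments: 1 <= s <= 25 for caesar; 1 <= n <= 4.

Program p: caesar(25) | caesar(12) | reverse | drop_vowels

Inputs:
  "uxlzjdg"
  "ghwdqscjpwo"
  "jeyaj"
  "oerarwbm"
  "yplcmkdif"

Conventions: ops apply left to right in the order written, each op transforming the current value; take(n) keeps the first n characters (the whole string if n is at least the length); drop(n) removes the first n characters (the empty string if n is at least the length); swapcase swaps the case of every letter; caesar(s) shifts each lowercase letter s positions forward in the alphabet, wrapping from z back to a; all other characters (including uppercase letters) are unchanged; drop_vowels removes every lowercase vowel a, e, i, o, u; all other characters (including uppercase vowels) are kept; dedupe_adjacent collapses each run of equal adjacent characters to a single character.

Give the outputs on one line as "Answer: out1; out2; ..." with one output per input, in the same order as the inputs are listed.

"rkwf"; "zhndbhsr"; "ljp"; "xmhclcpz"; "qtvxnwj"

Execution, op by op:
  "uxlzjdg" -> "twkyicf" -> "fiwkuor" -> "roukwif" -> "rkwf"
  "ghwdqscjpwo" -> "fgvcprbiovn" -> "rshobdnuahz" -> "zhaundbohsr" -> "zhndbhsr"
  "jeyaj" -> "idxzi" -> "upjlu" -> "uljpu" -> "ljp"
  "oerarwbm" -> "ndqzqval" -> "zpclchmx" -> "xmhclcpz" -> "xmhclcpz"
  "yplcmkdif" -> "xokbljche" -> "jawnxvotq" -> "qtovxnwaj" -> "qtvxnwj"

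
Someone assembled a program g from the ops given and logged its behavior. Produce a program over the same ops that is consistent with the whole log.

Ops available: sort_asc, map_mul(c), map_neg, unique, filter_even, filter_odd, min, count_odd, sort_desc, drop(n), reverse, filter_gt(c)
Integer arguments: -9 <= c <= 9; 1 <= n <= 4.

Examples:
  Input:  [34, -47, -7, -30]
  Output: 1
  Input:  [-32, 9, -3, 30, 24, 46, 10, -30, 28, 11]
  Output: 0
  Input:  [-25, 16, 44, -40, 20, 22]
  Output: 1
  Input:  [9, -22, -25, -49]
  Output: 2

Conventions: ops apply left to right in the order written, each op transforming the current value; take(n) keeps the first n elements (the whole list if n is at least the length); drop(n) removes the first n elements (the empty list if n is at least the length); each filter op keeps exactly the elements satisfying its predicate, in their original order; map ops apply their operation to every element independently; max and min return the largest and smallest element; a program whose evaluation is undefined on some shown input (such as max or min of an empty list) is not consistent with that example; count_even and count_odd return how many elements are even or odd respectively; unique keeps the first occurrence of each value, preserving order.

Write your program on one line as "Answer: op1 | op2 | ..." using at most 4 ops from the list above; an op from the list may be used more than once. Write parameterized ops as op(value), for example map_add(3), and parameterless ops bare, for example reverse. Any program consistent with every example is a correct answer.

map_neg | filter_gt(7) | sort_asc | count_odd

Check, running the answer program on each example:
  [34, -47, -7, -30] -> [-34, 47, 7, 30] -> [47, 30] -> [30, 47] -> 1
  [-32, 9, -3, 30, 24, 46, 10, -30, 28, 11] -> [32, -9, 3, -30, -24, -46, -10, 30, -28, -11] -> [32, 30] -> [30, 32] -> 0
  [-25, 16, 44, -40, 20, 22] -> [25, -16, -44, 40, -20, -22] -> [25, 40] -> [25, 40] -> 1
  [9, -22, -25, -49] -> [-9, 22, 25, 49] -> [22, 25, 49] -> [22, 25, 49] -> 2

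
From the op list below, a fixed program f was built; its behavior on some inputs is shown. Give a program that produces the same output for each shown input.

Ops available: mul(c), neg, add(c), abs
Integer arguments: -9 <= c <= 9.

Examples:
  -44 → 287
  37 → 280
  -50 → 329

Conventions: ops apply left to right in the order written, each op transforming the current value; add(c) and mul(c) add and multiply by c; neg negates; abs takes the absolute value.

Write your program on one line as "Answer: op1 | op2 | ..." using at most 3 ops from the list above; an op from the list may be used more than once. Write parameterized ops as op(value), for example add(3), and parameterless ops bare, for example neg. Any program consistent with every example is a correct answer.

add(3) | mul(7) | abs

Check, running the answer program on each example:
  -44 -> -41 -> -287 -> 287
  37 -> 40 -> 280 -> 280
  -50 -> -47 -> -329 -> 329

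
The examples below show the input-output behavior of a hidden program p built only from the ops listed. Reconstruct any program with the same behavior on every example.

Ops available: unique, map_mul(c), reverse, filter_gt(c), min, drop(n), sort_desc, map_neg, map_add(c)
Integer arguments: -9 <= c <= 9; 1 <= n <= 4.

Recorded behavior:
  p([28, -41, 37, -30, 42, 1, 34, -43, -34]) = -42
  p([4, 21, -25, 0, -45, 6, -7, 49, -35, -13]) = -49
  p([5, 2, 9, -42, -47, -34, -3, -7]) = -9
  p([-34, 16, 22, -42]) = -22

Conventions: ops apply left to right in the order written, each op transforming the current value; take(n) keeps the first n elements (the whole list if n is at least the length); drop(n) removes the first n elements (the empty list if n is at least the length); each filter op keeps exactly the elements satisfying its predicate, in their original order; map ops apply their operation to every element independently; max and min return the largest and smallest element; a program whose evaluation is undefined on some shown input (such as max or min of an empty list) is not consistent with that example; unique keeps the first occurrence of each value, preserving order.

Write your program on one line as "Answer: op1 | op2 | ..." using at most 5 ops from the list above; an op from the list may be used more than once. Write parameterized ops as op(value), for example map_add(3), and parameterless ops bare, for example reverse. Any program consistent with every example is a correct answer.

filter_gt(-8) | map_neg | sort_desc | drop(1) | min

Check, running the answer program on each example:
  [28, -41, 37, -30, 42, 1, 34, -43, -34] -> [28, 37, 42, 1, 34] -> [-28, -37, -42, -1, -34] -> [-1, -28, -34, -37, -42] -> [-28, -34, -37, -42] -> -42
  [4, 21, -25, 0, -45, 6, -7, 49, -35, -13] -> [4, 21, 0, 6, -7, 49] -> [-4, -21, 0, -6, 7, -49] -> [7, 0, -4, -6, -21, -49] -> [0, -4, -6, -21, -49] -> -49
  [5, 2, 9, -42, -47, -34, -3, -7] -> [5, 2, 9, -3, -7] -> [-5, -2, -9, 3, 7] -> [7, 3, -2, -5, -9] -> [3, -2, -5, -9] -> -9
  [-34, 16, 22, -42] -> [16, 22] -> [-16, -22] -> [-16, -22] -> [-22] -> -22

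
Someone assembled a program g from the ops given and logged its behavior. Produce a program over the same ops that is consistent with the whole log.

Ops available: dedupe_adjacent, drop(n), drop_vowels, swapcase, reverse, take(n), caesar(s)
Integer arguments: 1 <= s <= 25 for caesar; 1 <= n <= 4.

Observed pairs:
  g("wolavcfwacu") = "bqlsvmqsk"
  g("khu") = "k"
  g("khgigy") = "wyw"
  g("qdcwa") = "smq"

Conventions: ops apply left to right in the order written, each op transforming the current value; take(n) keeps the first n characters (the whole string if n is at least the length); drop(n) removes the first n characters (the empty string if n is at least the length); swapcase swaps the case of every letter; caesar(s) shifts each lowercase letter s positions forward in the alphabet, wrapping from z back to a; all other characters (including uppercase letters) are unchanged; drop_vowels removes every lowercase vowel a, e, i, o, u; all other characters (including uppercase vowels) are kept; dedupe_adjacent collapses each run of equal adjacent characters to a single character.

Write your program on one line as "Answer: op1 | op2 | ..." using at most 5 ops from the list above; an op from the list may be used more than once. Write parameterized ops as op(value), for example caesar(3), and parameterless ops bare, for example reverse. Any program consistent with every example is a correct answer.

reverse | caesar(16) | reverse | drop(2) | drop_vowels

Check, running the answer program on each example:
  "wolavcfwacu" -> "ucawfcvalow" -> "ksqmvslqbem" -> "mebqlsvmqsk" -> "bqlsvmqsk" -> "bqlsvmqsk"
  "khu" -> "uhk" -> "kxa" -> "axk" -> "k" -> "k"
  "khgigy" -> "ygighk" -> "owywxa" -> "axwywo" -> "wywo" -> "wyw"
  "qdcwa" -> "awcdq" -> "qmstg" -> "gtsmq" -> "smq" -> "smq"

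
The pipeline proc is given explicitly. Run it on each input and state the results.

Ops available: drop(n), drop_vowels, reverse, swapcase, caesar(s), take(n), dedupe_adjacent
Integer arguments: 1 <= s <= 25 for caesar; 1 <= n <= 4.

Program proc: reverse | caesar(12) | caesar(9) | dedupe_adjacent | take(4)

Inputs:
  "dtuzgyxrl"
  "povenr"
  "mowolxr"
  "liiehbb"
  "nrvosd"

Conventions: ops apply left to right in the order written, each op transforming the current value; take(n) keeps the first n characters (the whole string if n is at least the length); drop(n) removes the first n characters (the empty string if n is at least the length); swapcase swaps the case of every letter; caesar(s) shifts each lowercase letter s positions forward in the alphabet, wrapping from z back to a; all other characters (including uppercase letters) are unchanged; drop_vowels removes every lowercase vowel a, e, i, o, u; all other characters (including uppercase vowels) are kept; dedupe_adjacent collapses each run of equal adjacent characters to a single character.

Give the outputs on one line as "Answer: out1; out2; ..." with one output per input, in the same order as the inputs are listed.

Execution, op by op:
  "dtuzgyxrl" -> "lrxygzutd" -> "xdjkslgfp" -> "gmstbupoy" -> "gmstbupoy" -> "gmst"
  "povenr" -> "rnevop" -> "dzqhab" -> "mizqjk" -> "mizqjk" -> "mizq"
  "mowolxr" -> "rxlowom" -> "djxaiay" -> "msgjrjh" -> "msgjrjh" -> "msgj"
  "liiehbb" -> "bbheiil" -> "nntquux" -> "wwczddg" -> "wczdg" -> "wczd"
  "nrvosd" -> "dsovrn" -> "peahdz" -> "ynjqmi" -> "ynjqmi" -> "ynjq"

"gmst"; "mizq"; "msgj"; "wczd"; "ynjq"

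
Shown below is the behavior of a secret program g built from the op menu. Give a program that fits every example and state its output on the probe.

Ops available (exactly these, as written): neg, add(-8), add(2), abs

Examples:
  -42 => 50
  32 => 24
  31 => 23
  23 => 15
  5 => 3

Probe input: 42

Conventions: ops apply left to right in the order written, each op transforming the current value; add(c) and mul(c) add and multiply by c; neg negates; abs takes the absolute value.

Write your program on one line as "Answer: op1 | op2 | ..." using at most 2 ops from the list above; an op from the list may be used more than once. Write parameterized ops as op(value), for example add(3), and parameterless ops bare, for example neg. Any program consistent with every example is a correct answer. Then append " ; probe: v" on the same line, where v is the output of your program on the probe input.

add(-8) | abs ; probe: 34

Check, running the answer program on each example:
  -42 -> -50 -> 50
  32 -> 24 -> 24
  31 -> 23 -> 23
  23 -> 15 -> 15
  5 -> -3 -> 3
  probe: 42 -> 34 -> 34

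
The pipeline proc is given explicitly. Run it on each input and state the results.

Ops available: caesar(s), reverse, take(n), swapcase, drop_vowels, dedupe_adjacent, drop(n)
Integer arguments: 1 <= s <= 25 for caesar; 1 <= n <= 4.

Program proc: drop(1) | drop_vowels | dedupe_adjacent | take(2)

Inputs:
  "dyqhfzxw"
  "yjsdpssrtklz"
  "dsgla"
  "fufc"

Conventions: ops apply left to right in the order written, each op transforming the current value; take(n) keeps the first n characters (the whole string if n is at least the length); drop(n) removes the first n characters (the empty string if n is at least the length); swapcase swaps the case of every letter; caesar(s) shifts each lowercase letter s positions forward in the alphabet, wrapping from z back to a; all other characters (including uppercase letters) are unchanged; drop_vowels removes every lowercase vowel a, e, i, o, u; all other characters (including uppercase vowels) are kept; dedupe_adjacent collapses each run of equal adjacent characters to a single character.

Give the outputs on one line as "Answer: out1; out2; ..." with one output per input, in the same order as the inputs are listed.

Execution, op by op:
  "dyqhfzxw" -> "yqhfzxw" -> "yqhfzxw" -> "yqhfzxw" -> "yq"
  "yjsdpssrtklz" -> "jsdpssrtklz" -> "jsdpssrtklz" -> "jsdpsrtklz" -> "js"
  "dsgla" -> "sgla" -> "sgl" -> "sgl" -> "sg"
  "fufc" -> "ufc" -> "fc" -> "fc" -> "fc"

"yq"; "js"; "sg"; "fc"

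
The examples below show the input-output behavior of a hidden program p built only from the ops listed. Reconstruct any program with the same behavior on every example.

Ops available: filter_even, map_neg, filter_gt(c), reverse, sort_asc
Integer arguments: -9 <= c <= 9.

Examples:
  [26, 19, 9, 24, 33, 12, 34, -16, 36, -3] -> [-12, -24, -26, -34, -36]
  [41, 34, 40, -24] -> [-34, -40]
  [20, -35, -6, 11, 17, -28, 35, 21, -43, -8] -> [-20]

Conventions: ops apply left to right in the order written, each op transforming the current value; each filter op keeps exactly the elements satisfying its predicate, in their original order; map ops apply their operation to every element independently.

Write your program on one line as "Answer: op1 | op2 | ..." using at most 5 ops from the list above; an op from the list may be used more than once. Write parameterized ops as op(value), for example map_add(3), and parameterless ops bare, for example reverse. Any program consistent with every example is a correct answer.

filter_gt(9) | filter_even | map_neg | sort_asc | reverse

Check, running the answer program on each example:
  [26, 19, 9, 24, 33, 12, 34, -16, 36, -3] -> [26, 19, 24, 33, 12, 34, 36] -> [26, 24, 12, 34, 36] -> [-26, -24, -12, -34, -36] -> [-36, -34, -26, -24, -12] -> [-12, -24, -26, -34, -36]
  [41, 34, 40, -24] -> [41, 34, 40] -> [34, 40] -> [-34, -40] -> [-40, -34] -> [-34, -40]
  [20, -35, -6, 11, 17, -28, 35, 21, -43, -8] -> [20, 11, 17, 35, 21] -> [20] -> [-20] -> [-20] -> [-20]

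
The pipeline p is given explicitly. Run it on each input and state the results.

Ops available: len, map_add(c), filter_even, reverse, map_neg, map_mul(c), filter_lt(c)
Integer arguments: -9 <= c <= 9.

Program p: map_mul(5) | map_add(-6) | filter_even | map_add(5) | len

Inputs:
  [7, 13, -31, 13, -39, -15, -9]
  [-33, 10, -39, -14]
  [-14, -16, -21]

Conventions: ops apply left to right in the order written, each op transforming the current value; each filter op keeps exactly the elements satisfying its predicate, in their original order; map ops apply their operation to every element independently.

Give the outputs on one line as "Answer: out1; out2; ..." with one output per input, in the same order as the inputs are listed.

0; 2; 2

Execution, op by op:
  [7, 13, -31, 13, -39, -15, -9] -> [35, 65, -155, 65, -195, -75, -45] -> [29, 59, -161, 59, -201, -81, -51] -> [] -> [] -> 0
  [-33, 10, -39, -14] -> [-165, 50, -195, -70] -> [-171, 44, -201, -76] -> [44, -76] -> [49, -71] -> 2
  [-14, -16, -21] -> [-70, -80, -105] -> [-76, -86, -111] -> [-76, -86] -> [-71, -81] -> 2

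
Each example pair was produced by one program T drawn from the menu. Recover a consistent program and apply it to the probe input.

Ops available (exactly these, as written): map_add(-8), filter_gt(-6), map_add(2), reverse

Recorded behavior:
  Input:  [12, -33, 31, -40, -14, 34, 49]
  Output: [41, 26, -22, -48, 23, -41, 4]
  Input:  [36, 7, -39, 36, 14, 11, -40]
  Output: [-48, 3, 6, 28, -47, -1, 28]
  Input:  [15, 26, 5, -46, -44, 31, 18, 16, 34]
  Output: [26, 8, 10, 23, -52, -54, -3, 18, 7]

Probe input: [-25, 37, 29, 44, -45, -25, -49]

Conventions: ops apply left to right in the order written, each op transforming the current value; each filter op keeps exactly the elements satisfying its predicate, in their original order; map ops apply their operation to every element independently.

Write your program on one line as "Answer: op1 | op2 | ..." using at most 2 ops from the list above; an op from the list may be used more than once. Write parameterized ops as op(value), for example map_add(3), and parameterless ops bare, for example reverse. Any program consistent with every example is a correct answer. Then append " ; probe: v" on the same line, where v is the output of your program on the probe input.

reverse | map_add(-8) ; probe: [-57, -33, -53, 36, 21, 29, -33]

Check, running the answer program on each example:
  [12, -33, 31, -40, -14, 34, 49] -> [49, 34, -14, -40, 31, -33, 12] -> [41, 26, -22, -48, 23, -41, 4]
  [36, 7, -39, 36, 14, 11, -40] -> [-40, 11, 14, 36, -39, 7, 36] -> [-48, 3, 6, 28, -47, -1, 28]
  [15, 26, 5, -46, -44, 31, 18, 16, 34] -> [34, 16, 18, 31, -44, -46, 5, 26, 15] -> [26, 8, 10, 23, -52, -54, -3, 18, 7]
  probe: [-25, 37, 29, 44, -45, -25, -49] -> [-49, -25, -45, 44, 29, 37, -25] -> [-57, -33, -53, 36, 21, 29, -33]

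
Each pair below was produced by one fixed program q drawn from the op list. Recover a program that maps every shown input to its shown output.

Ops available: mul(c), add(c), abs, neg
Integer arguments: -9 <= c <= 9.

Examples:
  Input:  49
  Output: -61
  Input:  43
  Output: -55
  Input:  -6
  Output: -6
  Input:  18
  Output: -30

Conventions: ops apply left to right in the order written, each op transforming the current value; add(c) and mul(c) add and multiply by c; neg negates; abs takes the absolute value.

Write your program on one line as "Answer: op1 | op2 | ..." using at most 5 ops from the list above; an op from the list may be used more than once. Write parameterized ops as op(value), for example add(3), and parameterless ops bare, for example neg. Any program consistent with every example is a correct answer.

add(9) | add(8) | add(-5) | neg

Check, running the answer program on each example:
  49 -> 58 -> 66 -> 61 -> -61
  43 -> 52 -> 60 -> 55 -> -55
  -6 -> 3 -> 11 -> 6 -> -6
  18 -> 27 -> 35 -> 30 -> -30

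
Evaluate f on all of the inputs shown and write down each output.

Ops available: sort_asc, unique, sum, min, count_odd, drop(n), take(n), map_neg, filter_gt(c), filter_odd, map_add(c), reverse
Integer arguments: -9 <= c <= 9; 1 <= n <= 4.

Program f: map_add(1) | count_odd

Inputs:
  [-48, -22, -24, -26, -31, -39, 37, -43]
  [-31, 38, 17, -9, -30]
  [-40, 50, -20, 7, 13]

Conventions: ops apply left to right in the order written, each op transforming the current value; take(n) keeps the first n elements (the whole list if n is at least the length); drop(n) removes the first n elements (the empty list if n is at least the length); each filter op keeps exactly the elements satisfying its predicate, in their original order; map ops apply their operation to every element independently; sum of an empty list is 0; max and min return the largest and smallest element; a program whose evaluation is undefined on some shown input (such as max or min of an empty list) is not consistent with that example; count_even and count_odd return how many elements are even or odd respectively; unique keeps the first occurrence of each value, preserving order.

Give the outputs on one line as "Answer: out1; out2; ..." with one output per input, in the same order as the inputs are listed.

4; 2; 3

Execution, op by op:
  [-48, -22, -24, -26, -31, -39, 37, -43] -> [-47, -21, -23, -25, -30, -38, 38, -42] -> 4
  [-31, 38, 17, -9, -30] -> [-30, 39, 18, -8, -29] -> 2
  [-40, 50, -20, 7, 13] -> [-39, 51, -19, 8, 14] -> 3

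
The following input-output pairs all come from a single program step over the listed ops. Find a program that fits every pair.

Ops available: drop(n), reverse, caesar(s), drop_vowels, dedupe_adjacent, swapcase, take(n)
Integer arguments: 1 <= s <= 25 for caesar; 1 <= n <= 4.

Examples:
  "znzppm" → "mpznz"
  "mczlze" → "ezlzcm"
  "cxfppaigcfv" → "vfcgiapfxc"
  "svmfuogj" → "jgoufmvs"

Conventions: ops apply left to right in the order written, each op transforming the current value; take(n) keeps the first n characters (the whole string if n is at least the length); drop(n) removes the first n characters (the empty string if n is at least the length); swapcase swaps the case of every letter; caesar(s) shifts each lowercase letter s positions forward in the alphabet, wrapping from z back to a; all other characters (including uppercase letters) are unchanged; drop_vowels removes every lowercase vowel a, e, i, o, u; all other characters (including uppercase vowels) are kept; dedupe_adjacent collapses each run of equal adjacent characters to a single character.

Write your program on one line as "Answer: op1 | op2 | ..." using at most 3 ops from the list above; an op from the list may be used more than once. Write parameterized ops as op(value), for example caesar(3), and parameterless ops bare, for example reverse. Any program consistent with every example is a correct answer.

dedupe_adjacent | reverse

Check, running the answer program on each example:
  "znzppm" -> "znzpm" -> "mpznz"
  "mczlze" -> "mczlze" -> "ezlzcm"
  "cxfppaigcfv" -> "cxfpaigcfv" -> "vfcgiapfxc"
  "svmfuogj" -> "svmfuogj" -> "jgoufmvs"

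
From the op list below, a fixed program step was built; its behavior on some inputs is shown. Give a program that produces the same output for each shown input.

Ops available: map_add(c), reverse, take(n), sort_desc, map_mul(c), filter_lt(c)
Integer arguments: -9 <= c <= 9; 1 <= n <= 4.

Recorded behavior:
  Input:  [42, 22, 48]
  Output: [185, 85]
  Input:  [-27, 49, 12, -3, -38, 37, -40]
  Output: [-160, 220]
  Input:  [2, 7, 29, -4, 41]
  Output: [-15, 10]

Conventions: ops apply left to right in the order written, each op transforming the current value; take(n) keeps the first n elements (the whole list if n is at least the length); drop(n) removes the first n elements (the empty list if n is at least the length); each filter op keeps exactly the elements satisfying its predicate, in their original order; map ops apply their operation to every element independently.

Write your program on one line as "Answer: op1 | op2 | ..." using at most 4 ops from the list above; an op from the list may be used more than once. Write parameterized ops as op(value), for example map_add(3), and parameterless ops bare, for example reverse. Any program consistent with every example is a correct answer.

take(3) | take(2) | map_add(-5) | map_mul(5)

Check, running the answer program on each example:
  [42, 22, 48] -> [42, 22, 48] -> [42, 22] -> [37, 17] -> [185, 85]
  [-27, 49, 12, -3, -38, 37, -40] -> [-27, 49, 12] -> [-27, 49] -> [-32, 44] -> [-160, 220]
  [2, 7, 29, -4, 41] -> [2, 7, 29] -> [2, 7] -> [-3, 2] -> [-15, 10]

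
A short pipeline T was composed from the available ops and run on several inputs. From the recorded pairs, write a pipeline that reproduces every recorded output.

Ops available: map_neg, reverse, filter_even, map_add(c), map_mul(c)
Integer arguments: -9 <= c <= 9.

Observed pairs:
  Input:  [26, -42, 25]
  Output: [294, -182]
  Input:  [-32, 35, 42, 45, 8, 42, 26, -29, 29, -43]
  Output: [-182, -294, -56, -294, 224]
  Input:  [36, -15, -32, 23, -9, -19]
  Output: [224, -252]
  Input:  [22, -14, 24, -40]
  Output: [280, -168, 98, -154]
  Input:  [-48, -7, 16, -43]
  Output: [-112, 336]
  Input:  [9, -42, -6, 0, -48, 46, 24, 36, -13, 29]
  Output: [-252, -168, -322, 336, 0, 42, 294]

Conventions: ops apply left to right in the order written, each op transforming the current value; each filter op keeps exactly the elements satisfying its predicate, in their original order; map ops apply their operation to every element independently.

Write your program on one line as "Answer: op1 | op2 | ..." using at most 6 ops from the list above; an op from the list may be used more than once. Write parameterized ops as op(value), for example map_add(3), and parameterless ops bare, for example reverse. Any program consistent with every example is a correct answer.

reverse | filter_even | reverse | map_mul(7) | map_neg | reverse

Check, running the answer program on each example:
  [26, -42, 25] -> [25, -42, 26] -> [-42, 26] -> [26, -42] -> [182, -294] -> [-182, 294] -> [294, -182]
  [-32, 35, 42, 45, 8, 42, 26, -29, 29, -43] -> [-43, 29, -29, 26, 42, 8, 45, 42, 35, -32] -> [26, 42, 8, 42, -32] -> [-32, 42, 8, 42, 26] -> [-224, 294, 56, 294, 182] -> [224, -294, -56, -294, -182] -> [-182, -294, -56, -294, 224]
  [36, -15, -32, 23, -9, -19] -> [-19, -9, 23, -32, -15, 36] -> [-32, 36] -> [36, -32] -> [252, -224] -> [-252, 224] -> [224, -252]
  [22, -14, 24, -40] -> [-40, 24, -14, 22] -> [-40, 24, -14, 22] -> [22, -14, 24, -40] -> [154, -98, 168, -280] -> [-154, 98, -168, 280] -> [280, -168, 98, -154]
  [-48, -7, 16, -43] -> [-43, 16, -7, -48] -> [16, -48] -> [-48, 16] -> [-336, 112] -> [336, -112] -> [-112, 336]
  [9, -42, -6, 0, -48, 46, 24, 36, -13, 29] -> [29, -13, 36, 24, 46, -48, 0, -6, -42, 9] -> [36, 24, 46, -48, 0, -6, -42] -> [-42, -6, 0, -48, 46, 24, 36] -> [-294, -42, 0, -336, 322, 168, 252] -> [294, 42, 0, 336, -322, -168, -252] -> [-252, -168, -322, 336, 0, 42, 294]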